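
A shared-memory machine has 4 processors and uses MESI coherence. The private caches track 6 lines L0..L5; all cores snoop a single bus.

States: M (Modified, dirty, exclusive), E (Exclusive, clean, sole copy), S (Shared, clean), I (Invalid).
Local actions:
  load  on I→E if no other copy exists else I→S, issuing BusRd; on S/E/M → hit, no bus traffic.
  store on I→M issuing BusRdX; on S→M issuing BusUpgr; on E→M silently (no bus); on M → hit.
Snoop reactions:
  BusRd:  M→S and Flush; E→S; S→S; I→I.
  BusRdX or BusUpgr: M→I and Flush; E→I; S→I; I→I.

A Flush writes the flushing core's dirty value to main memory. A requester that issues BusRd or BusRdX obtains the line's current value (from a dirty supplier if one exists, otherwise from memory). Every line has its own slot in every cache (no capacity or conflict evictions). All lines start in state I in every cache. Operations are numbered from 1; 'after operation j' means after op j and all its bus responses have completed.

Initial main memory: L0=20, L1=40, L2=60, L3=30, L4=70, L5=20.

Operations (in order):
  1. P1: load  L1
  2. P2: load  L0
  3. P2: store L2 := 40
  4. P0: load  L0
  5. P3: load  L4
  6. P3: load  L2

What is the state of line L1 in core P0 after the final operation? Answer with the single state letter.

state = I

[1] P1: load  L1 | P0:I, P1:E(40), P2:I, P3:I | bus: BusRd
[2] P2: load  L0 | P0:I, P1:I, P2:E(20), P3:I | bus: BusRd
[3] P2: store L2 := 40 | P0:I, P1:I, P2:M(40), P3:I | bus: BusRdX
[4] P0: load  L0 | P0:S(20), P1:I, P2:S(20), P3:I | bus: BusRd
[5] P3: load  L4 | P0:I, P1:I, P2:I, P3:E(70) | bus: BusRd
[6] P3: load  L2 | P0:I, P1:I, P2:S(40), P3:S(40) | bus: BusRd,Flush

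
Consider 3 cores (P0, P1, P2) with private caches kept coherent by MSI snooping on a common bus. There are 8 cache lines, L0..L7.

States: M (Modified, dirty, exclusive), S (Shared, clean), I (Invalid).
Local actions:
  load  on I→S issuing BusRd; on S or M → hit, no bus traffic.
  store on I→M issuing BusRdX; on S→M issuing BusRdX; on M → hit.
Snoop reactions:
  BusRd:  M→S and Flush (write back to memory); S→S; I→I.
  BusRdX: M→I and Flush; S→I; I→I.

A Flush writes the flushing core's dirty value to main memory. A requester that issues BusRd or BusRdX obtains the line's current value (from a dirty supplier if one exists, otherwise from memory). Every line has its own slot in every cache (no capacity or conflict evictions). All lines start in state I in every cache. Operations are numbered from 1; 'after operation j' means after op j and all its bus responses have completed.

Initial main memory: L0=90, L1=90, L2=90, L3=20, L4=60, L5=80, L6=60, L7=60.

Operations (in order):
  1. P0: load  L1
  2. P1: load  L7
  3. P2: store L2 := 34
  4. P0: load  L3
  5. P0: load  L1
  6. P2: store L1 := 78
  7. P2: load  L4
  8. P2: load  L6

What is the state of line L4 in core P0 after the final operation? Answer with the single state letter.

state = I

  op1 P0: load  L1 → S/I/I on L1; bus BusRd; mem=90
  op2 P1: load  L7 → I/S/I on L7; bus BusRd; mem=60
  op3 P2: store L2 := 34 → I/I/M on L2; bus BusRdX; mem=90
  op4 P0: load  L3 → S/I/I on L3; bus BusRd; mem=20
  op5 P0: load  L1 → S/I/I on L1; bus (none); mem=90
  op6 P2: store L1 := 78 → I/I/M on L1; bus BusRdX; mem=90
  op7 P2: load  L4 → I/I/S on L4; bus BusRd; mem=60
  op8 P2: load  L6 → I/I/S on L6; bus BusRd; mem=60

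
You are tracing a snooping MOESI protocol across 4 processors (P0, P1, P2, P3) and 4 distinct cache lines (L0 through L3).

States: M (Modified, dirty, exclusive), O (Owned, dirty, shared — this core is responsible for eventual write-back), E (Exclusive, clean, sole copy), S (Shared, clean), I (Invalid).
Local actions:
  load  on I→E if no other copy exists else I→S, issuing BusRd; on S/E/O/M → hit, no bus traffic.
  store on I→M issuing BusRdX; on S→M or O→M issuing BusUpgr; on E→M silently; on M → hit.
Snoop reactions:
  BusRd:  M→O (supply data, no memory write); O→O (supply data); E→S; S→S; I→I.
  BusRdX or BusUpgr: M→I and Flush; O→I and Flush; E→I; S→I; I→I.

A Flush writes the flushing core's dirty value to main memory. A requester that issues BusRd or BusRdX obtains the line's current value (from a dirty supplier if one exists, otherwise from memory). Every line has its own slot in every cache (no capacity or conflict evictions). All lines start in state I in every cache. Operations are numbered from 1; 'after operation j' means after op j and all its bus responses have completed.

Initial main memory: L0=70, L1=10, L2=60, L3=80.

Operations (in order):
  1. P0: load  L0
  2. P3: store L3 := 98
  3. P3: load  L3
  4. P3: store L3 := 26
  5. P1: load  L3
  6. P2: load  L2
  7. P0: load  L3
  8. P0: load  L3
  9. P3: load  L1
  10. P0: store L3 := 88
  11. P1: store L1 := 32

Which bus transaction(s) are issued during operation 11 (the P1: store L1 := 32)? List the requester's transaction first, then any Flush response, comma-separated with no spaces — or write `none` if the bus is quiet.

bus = BusRdX

step 1: P0: load  L0  ⟶  EIII  (L0)  txn=BusRd  M[L0]=70
step 2: P3: store L3 := 98  ⟶  IIIM  (L3)  txn=BusRdX  M[L3]=80
step 3: P3: load  L3  ⟶  IIIM  (L3)  txn=∅  M[L3]=80
step 4: P3: store L3 := 26  ⟶  IIIM  (L3)  txn=∅  M[L3]=80
step 5: P1: load  L3  ⟶  ISIO  (L3)  txn=BusRd  M[L3]=80
step 6: P2: load  L2  ⟶  IIEI  (L2)  txn=BusRd  M[L2]=60
step 7: P0: load  L3  ⟶  SSIO  (L3)  txn=BusRd  M[L3]=80
step 8: P0: load  L3  ⟶  SSIO  (L3)  txn=∅  M[L3]=80
step 9: P3: load  L1  ⟶  IIIE  (L1)  txn=BusRd  M[L1]=10
step 10: P0: store L3 := 88  ⟶  MIII  (L3)  txn=BusUpgr+Flush  M[L3]=26
step 11: P1: store L1 := 32  ⟶  IMII  (L1)  txn=BusRdX  M[L1]=10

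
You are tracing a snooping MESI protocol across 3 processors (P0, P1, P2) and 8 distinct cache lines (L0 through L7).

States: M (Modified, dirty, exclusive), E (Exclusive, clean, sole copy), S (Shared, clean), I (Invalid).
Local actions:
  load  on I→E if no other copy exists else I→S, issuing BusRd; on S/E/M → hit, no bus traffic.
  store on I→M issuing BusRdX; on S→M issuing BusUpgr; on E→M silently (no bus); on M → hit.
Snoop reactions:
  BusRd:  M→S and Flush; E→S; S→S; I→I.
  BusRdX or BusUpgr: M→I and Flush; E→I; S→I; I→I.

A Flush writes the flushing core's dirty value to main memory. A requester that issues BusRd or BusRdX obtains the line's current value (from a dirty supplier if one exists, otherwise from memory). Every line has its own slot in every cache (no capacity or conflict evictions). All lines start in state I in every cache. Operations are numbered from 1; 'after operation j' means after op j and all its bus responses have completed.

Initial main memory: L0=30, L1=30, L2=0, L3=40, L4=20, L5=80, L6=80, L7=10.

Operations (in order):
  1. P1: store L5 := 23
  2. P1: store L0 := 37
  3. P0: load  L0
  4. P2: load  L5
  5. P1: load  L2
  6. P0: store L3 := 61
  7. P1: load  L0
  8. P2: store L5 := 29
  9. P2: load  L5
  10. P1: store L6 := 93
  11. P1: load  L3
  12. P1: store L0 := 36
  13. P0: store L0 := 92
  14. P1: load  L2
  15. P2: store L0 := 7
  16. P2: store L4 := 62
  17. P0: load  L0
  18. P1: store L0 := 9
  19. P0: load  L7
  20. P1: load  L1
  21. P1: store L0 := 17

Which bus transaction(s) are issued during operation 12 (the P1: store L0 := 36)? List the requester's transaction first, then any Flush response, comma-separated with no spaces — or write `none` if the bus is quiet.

[1] P1: store L5 := 23 | P0:I, P1:M(23), P2:I | bus: BusRdX
[2] P1: store L0 := 37 | P0:I, P1:M(37), P2:I | bus: BusRdX
[3] P0: load  L0 | P0:S(37), P1:S(37), P2:I | bus: BusRd,Flush
[4] P2: load  L5 | P0:I, P1:S(23), P2:S(23) | bus: BusRd,Flush
[5] P1: load  L2 | P0:I, P1:E(0), P2:I | bus: BusRd
[6] P0: store L3 := 61 | P0:M(61), P1:I, P2:I | bus: BusRdX
[7] P1: load  L0 | P0:S(37), P1:S(37), P2:I | bus: none
[8] P2: store L5 := 29 | P0:I, P1:I, P2:M(29) | bus: BusUpgr
[9] P2: load  L5 | P0:I, P1:I, P2:M(29) | bus: none
[10] P1: store L6 := 93 | P0:I, P1:M(93), P2:I | bus: BusRdX
[11] P1: load  L3 | P0:S(61), P1:S(61), P2:I | bus: BusRd,Flush
[12] P1: store L0 := 36 | P0:I, P1:M(36), P2:I | bus: BusUpgr
[13] P0: store L0 := 92 | P0:M(92), P1:I, P2:I | bus: BusRdX,Flush
[14] P1: load  L2 | P0:I, P1:E(0), P2:I | bus: none
[15] P2: store L0 := 7 | P0:I, P1:I, P2:M(7) | bus: BusRdX,Flush
[16] P2: store L4 := 62 | P0:I, P1:I, P2:M(62) | bus: BusRdX
[17] P0: load  L0 | P0:S(7), P1:I, P2:S(7) | bus: BusRd,Flush
[18] P1: store L0 := 9 | P0:I, P1:M(9), P2:I | bus: BusRdX
[19] P0: load  L7 | P0:E(10), P1:I, P2:I | bus: BusRd
[20] P1: load  L1 | P0:I, P1:E(30), P2:I | bus: BusRd
[21] P1: store L0 := 17 | P0:I, P1:M(17), P2:I | bus: none

bus = BusUpgr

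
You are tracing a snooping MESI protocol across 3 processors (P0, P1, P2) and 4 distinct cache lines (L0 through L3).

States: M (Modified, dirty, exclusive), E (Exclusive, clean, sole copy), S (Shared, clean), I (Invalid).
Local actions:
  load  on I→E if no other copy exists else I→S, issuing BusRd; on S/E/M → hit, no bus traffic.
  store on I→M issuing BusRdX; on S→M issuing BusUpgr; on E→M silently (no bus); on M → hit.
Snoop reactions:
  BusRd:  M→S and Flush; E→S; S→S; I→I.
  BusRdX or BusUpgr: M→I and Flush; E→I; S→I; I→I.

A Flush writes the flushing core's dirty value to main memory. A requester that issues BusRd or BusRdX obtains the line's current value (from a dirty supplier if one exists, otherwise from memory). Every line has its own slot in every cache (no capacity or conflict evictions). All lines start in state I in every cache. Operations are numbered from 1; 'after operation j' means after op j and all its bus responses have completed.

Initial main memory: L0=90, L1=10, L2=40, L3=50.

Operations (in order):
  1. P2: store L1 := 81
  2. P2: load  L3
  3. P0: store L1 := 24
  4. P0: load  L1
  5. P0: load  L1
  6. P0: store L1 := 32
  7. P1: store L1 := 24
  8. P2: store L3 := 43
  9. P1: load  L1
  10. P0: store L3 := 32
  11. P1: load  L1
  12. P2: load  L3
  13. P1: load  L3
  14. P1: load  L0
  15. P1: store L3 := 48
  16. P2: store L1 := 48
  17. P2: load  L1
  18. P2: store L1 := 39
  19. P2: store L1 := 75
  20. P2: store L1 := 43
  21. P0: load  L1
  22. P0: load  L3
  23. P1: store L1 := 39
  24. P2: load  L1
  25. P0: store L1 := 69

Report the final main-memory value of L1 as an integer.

  op1 P2: store L1 := 81 → I/I/M on L1; bus BusRdX; mem=10
  op2 P2: load  L3 → I/I/E on L3; bus BusRd; mem=50
  op3 P0: store L1 := 24 → M/I/I on L1; bus BusRdX Flush; mem=81
  op4 P0: load  L1 → M/I/I on L1; bus (none); mem=81
  op5 P0: load  L1 → M/I/I on L1; bus (none); mem=81
  op6 P0: store L1 := 32 → M/I/I on L1; bus (none); mem=81
  op7 P1: store L1 := 24 → I/M/I on L1; bus BusRdX Flush; mem=32
  op8 P2: store L3 := 43 → I/I/M on L3; bus (none); mem=50
  op9 P1: load  L1 → I/M/I on L1; bus (none); mem=32
  op10 P0: store L3 := 32 → M/I/I on L3; bus BusRdX Flush; mem=43
  op11 P1: load  L1 → I/M/I on L1; bus (none); mem=32
  op12 P2: load  L3 → S/I/S on L3; bus BusRd Flush; mem=32
  op13 P1: load  L3 → S/S/S on L3; bus BusRd; mem=32
  op14 P1: load  L0 → I/E/I on L0; bus BusRd; mem=90
  op15 P1: store L3 := 48 → I/M/I on L3; bus BusUpgr; mem=32
  op16 P2: store L1 := 48 → I/I/M on L1; bus BusRdX Flush; mem=24
  op17 P2: load  L1 → I/I/M on L1; bus (none); mem=24
  op18 P2: store L1 := 39 → I/I/M on L1; bus (none); mem=24
  op19 P2: store L1 := 75 → I/I/M on L1; bus (none); mem=24
  op20 P2: store L1 := 43 → I/I/M on L1; bus (none); mem=24
  op21 P0: load  L1 → S/I/S on L1; bus BusRd Flush; mem=43
  op22 P0: load  L3 → S/S/I on L3; bus BusRd Flush; mem=48
  op23 P1: store L1 := 39 → I/M/I on L1; bus BusRdX; mem=43
  op24 P2: load  L1 → I/S/S on L1; bus BusRd Flush; mem=39
  op25 P0: store L1 := 69 → M/I/I on L1; bus BusRdX; mem=39

memory[L1] = 39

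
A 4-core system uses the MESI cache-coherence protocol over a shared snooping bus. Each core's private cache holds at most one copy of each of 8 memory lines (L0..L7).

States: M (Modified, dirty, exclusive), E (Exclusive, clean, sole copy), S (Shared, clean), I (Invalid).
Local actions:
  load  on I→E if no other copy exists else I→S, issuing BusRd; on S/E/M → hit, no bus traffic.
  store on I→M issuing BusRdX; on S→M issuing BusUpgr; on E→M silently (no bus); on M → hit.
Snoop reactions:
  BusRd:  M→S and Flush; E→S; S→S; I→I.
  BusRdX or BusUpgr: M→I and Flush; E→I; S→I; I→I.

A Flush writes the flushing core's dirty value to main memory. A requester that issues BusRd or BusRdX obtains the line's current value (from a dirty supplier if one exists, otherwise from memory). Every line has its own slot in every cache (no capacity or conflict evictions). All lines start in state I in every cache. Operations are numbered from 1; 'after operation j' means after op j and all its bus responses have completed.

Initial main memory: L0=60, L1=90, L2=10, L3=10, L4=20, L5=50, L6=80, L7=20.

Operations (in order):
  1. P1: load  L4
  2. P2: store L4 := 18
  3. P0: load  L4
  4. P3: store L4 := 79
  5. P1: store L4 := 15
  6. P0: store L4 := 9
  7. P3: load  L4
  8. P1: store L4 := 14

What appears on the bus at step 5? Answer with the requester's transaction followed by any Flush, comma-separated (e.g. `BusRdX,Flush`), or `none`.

  op1 P1: load  L4 → I/E/I/I on L4; bus BusRd; mem=20
  op2 P2: store L4 := 18 → I/I/M/I on L4; bus BusRdX; mem=20
  op3 P0: load  L4 → S/I/S/I on L4; bus BusRd Flush; mem=18
  op4 P3: store L4 := 79 → I/I/I/M on L4; bus BusRdX; mem=18
  op5 P1: store L4 := 15 → I/M/I/I on L4; bus BusRdX Flush; mem=79
  op6 P0: store L4 := 9 → M/I/I/I on L4; bus BusRdX Flush; mem=15
  op7 P3: load  L4 → S/I/I/S on L4; bus BusRd Flush; mem=9
  op8 P1: store L4 := 14 → I/M/I/I on L4; bus BusRdX; mem=9

bus = BusRdX,Flush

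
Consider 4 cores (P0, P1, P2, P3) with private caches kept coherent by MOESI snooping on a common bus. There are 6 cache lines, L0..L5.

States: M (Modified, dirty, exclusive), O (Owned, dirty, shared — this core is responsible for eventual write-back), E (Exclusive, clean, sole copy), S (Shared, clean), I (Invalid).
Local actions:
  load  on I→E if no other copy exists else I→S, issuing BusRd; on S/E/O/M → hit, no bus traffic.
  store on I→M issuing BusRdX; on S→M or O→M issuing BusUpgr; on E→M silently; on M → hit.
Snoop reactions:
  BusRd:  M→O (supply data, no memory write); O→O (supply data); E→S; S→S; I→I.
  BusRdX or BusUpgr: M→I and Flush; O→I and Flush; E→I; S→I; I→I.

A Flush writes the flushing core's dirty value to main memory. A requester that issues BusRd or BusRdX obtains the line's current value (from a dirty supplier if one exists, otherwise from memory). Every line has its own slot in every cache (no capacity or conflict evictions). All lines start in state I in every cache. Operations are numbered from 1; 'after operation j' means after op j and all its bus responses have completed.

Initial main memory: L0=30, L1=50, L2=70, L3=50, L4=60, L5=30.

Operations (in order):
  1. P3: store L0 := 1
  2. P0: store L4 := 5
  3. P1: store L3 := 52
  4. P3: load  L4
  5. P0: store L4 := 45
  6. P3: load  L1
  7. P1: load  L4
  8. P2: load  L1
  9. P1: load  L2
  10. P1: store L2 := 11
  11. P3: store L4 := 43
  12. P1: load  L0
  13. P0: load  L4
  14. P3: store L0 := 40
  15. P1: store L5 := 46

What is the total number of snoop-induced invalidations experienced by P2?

  op1 P3: store L0 := 1 → I/I/I/M on L0; bus BusRdX; mem=30
  op2 P0: store L4 := 5 → M/I/I/I on L4; bus BusRdX; mem=60
  op3 P1: store L3 := 52 → I/M/I/I on L3; bus BusRdX; mem=50
  op4 P3: load  L4 → O/I/I/S on L4; bus BusRd; mem=60
  op5 P0: store L4 := 45 → M/I/I/I on L4; bus BusUpgr; mem=60
  op6 P3: load  L1 → I/I/I/E on L1; bus BusRd; mem=50
  op7 P1: load  L4 → O/S/I/I on L4; bus BusRd; mem=60
  op8 P2: load  L1 → I/I/S/S on L1; bus BusRd; mem=50
  op9 P1: load  L2 → I/E/I/I on L2; bus BusRd; mem=70
  op10 P1: store L2 := 11 → I/M/I/I on L2; bus (none); mem=70
  op11 P3: store L4 := 43 → I/I/I/M on L4; bus BusRdX Flush; mem=45
  op12 P1: load  L0 → I/S/I/O on L0; bus BusRd; mem=30
  op13 P0: load  L4 → S/I/I/O on L4; bus BusRd; mem=45
  op14 P3: store L0 := 40 → I/I/I/M on L0; bus BusUpgr; mem=30
  op15 P1: store L5 := 46 → I/M/I/I on L5; bus BusRdX; mem=30

invalidations = 0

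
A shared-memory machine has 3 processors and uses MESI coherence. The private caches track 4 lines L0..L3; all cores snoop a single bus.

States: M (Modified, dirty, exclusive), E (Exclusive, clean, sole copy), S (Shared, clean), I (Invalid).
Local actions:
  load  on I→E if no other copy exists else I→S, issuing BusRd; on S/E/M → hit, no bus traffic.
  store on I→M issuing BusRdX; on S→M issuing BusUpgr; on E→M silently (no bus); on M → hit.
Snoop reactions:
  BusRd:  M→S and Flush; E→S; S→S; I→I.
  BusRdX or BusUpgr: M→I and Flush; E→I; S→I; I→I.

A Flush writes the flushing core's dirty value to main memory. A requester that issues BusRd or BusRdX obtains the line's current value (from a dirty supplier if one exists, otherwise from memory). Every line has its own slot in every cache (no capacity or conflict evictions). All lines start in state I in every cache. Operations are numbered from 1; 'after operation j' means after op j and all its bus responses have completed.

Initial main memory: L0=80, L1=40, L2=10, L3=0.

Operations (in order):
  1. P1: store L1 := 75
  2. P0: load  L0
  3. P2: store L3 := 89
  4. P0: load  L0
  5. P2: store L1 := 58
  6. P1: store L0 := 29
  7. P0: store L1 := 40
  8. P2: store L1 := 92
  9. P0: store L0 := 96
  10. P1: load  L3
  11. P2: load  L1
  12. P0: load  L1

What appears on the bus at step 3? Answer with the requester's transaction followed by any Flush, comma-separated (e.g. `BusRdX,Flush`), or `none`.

bus = BusRdX

1. P1: store L1 := 75  bus=[BusRdX]  L1: P0=I P1=M P2=I  mem[L1]=40
2. P0: load  L0  bus=[BusRd]  L0: P0=E P1=I P2=I  mem[L0]=80
3. P2: store L3 := 89  bus=[BusRdX]  L3: P0=I P1=I P2=M  mem[L3]=0
4. P0: load  L0  bus=[-]  L0: P0=E P1=I P2=I  mem[L0]=80
5. P2: store L1 := 58  bus=[BusRdX,Flush]  L1: P0=I P1=I P2=M  mem[L1]=75
6. P1: store L0 := 29  bus=[BusRdX]  L0: P0=I P1=M P2=I  mem[L0]=80
7. P0: store L1 := 40  bus=[BusRdX,Flush]  L1: P0=M P1=I P2=I  mem[L1]=58
8. P2: store L1 := 92  bus=[BusRdX,Flush]  L1: P0=I P1=I P2=M  mem[L1]=40
9. P0: store L0 := 96  bus=[BusRdX,Flush]  L0: P0=M P1=I P2=I  mem[L0]=29
10. P1: load  L3  bus=[BusRd,Flush]  L3: P0=I P1=S P2=S  mem[L3]=89
11. P2: load  L1  bus=[-]  L1: P0=I P1=I P2=M  mem[L1]=40
12. P0: load  L1  bus=[BusRd,Flush]  L1: P0=S P1=I P2=S  mem[L1]=92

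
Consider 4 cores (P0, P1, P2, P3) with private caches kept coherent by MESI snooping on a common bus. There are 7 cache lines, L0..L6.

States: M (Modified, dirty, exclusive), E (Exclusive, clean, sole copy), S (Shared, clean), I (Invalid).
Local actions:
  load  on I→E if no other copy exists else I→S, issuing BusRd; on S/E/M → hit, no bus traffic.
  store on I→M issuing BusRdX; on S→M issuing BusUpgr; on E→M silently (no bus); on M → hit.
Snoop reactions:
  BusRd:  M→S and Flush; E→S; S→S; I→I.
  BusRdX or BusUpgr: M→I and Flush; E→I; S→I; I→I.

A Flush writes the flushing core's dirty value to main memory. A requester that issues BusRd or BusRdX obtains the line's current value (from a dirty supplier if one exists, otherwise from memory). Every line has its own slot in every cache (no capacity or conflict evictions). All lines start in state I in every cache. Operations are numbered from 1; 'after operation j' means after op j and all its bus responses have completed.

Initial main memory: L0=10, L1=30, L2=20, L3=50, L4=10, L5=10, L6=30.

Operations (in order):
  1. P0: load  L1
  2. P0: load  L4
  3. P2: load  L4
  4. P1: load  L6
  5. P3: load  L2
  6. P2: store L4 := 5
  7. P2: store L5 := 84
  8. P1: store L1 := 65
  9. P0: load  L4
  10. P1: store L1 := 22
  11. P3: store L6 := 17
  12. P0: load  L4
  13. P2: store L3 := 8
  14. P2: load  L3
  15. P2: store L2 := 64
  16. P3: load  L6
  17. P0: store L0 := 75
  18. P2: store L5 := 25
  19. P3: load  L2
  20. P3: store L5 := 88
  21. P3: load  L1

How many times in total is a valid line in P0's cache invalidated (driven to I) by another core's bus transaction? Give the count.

1. P0: load  L1  bus=[BusRd]  L1: P0=E P1=I P2=I P3=I  mem[L1]=30
2. P0: load  L4  bus=[BusRd]  L4: P0=E P1=I P2=I P3=I  mem[L4]=10
3. P2: load  L4  bus=[BusRd]  L4: P0=S P1=I P2=S P3=I  mem[L4]=10
4. P1: load  L6  bus=[BusRd]  L6: P0=I P1=E P2=I P3=I  mem[L6]=30
5. P3: load  L2  bus=[BusRd]  L2: P0=I P1=I P2=I P3=E  mem[L2]=20
6. P2: store L4 := 5  bus=[BusUpgr]  L4: P0=I P1=I P2=M P3=I  mem[L4]=10
7. P2: store L5 := 84  bus=[BusRdX]  L5: P0=I P1=I P2=M P3=I  mem[L5]=10
8. P1: store L1 := 65  bus=[BusRdX]  L1: P0=I P1=M P2=I P3=I  mem[L1]=30
9. P0: load  L4  bus=[BusRd,Flush]  L4: P0=S P1=I P2=S P3=I  mem[L4]=5
10. P1: store L1 := 22  bus=[-]  L1: P0=I P1=M P2=I P3=I  mem[L1]=30
11. P3: store L6 := 17  bus=[BusRdX]  L6: P0=I P1=I P2=I P3=M  mem[L6]=30
12. P0: load  L4  bus=[-]  L4: P0=S P1=I P2=S P3=I  mem[L4]=5
13. P2: store L3 := 8  bus=[BusRdX]  L3: P0=I P1=I P2=M P3=I  mem[L3]=50
14. P2: load  L3  bus=[-]  L3: P0=I P1=I P2=M P3=I  mem[L3]=50
15. P2: store L2 := 64  bus=[BusRdX]  L2: P0=I P1=I P2=M P3=I  mem[L2]=20
16. P3: load  L6  bus=[-]  L6: P0=I P1=I P2=I P3=M  mem[L6]=30
17. P0: store L0 := 75  bus=[BusRdX]  L0: P0=M P1=I P2=I P3=I  mem[L0]=10
18. P2: store L5 := 25  bus=[-]  L5: P0=I P1=I P2=M P3=I  mem[L5]=10
19. P3: load  L2  bus=[BusRd,Flush]  L2: P0=I P1=I P2=S P3=S  mem[L2]=64
20. P3: store L5 := 88  bus=[BusRdX,Flush]  L5: P0=I P1=I P2=I P3=M  mem[L5]=25
21. P3: load  L1  bus=[BusRd,Flush]  L1: P0=I P1=S P2=I P3=S  mem[L1]=22

invalidations = 2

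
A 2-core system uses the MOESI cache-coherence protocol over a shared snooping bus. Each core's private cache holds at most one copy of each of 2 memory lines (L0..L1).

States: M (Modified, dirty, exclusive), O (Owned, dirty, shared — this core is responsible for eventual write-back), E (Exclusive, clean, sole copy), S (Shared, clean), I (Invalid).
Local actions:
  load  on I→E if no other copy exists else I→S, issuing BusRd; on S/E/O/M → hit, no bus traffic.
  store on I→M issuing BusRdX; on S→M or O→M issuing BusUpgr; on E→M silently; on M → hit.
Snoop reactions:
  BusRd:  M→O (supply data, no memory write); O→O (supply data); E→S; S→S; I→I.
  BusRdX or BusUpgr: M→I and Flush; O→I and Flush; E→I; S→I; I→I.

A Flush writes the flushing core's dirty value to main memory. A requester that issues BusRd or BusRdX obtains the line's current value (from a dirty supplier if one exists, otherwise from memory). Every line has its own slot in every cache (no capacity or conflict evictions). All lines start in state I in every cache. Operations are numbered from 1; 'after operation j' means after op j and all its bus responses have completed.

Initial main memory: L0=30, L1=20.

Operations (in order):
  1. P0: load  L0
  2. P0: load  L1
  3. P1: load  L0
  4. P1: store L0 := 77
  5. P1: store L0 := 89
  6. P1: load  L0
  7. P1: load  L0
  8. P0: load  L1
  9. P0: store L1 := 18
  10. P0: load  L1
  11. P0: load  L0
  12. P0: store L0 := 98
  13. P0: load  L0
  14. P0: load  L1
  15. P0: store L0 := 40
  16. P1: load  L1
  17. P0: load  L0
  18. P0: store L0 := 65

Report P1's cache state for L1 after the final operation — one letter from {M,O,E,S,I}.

[1] P0: load  L0 | P0:E(30), P1:I | bus: BusRd
[2] P0: load  L1 | P0:E(20), P1:I | bus: BusRd
[3] P1: load  L0 | P0:S(30), P1:S(30) | bus: BusRd
[4] P1: store L0 := 77 | P0:I, P1:M(77) | bus: BusUpgr
[5] P1: store L0 := 89 | P0:I, P1:M(89) | bus: none
[6] P1: load  L0 | P0:I, P1:M(89) | bus: none
[7] P1: load  L0 | P0:I, P1:M(89) | bus: none
[8] P0: load  L1 | P0:E(20), P1:I | bus: none
[9] P0: store L1 := 18 | P0:M(18), P1:I | bus: none
[10] P0: load  L1 | P0:M(18), P1:I | bus: none
[11] P0: load  L0 | P0:S(89), P1:O(89) | bus: BusRd
[12] P0: store L0 := 98 | P0:M(98), P1:I | bus: BusUpgr,Flush
[13] P0: load  L0 | P0:M(98), P1:I | bus: none
[14] P0: load  L1 | P0:M(18), P1:I | bus: none
[15] P0: store L0 := 40 | P0:M(40), P1:I | bus: none
[16] P1: load  L1 | P0:O(18), P1:S(18) | bus: BusRd
[17] P0: load  L0 | P0:M(40), P1:I | bus: none
[18] P0: store L0 := 65 | P0:M(65), P1:I | bus: none

state = S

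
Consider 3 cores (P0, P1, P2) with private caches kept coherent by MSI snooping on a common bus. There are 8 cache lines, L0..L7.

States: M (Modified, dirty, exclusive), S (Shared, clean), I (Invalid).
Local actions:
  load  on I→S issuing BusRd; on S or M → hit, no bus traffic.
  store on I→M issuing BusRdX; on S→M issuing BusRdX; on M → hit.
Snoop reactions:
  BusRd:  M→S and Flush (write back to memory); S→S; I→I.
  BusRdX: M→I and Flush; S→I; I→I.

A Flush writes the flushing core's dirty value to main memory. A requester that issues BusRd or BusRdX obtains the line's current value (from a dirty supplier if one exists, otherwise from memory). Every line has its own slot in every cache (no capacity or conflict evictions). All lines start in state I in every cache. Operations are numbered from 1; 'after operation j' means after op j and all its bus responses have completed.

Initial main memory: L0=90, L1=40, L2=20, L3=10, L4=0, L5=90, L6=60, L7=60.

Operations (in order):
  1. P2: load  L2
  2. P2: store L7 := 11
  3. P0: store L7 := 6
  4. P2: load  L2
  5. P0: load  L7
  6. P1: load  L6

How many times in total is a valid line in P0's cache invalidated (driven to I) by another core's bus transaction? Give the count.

1. P2: load  L2  bus=[BusRd]  L2: P0=I P1=I P2=S  mem[L2]=20
2. P2: store L7 := 11  bus=[BusRdX]  L7: P0=I P1=I P2=M  mem[L7]=60
3. P0: store L7 := 6  bus=[BusRdX,Flush]  L7: P0=M P1=I P2=I  mem[L7]=11
4. P2: load  L2  bus=[-]  L2: P0=I P1=I P2=S  mem[L2]=20
5. P0: load  L7  bus=[-]  L7: P0=M P1=I P2=I  mem[L7]=11
6. P1: load  L6  bus=[BusRd]  L6: P0=I P1=S P2=I  mem[L6]=60

invalidations = 0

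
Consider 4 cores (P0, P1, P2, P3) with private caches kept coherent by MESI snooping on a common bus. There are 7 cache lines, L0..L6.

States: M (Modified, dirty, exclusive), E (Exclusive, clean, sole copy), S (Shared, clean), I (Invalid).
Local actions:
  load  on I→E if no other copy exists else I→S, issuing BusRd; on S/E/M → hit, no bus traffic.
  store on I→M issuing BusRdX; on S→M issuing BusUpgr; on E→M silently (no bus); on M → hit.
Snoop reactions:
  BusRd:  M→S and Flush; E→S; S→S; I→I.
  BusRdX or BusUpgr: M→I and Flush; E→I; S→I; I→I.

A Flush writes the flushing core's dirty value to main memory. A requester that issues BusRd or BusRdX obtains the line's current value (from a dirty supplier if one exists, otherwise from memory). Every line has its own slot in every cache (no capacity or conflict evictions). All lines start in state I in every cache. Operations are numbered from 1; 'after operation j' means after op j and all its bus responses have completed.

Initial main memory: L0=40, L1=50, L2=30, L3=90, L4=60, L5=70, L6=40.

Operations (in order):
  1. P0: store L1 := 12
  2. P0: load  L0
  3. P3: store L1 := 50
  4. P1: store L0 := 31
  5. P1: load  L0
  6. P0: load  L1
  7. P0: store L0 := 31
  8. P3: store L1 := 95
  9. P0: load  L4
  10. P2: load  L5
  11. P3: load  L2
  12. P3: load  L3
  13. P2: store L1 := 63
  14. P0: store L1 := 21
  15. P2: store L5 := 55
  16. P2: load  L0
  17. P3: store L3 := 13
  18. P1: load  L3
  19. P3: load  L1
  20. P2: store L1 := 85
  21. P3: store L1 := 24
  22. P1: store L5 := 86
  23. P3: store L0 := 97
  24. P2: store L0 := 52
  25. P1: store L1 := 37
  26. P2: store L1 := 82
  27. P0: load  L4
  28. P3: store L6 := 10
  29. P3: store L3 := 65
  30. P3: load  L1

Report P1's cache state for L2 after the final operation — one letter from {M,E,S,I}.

1. P0: store L1 := 12  bus=[BusRdX]  L1: P0=M P1=I P2=I P3=I  mem[L1]=50
2. P0: load  L0  bus=[BusRd]  L0: P0=E P1=I P2=I P3=I  mem[L0]=40
3. P3: store L1 := 50  bus=[BusRdX,Flush]  L1: P0=I P1=I P2=I P3=M  mem[L1]=12
4. P1: store L0 := 31  bus=[BusRdX]  L0: P0=I P1=M P2=I P3=I  mem[L0]=40
5. P1: load  L0  bus=[-]  L0: P0=I P1=M P2=I P3=I  mem[L0]=40
6. P0: load  L1  bus=[BusRd,Flush]  L1: P0=S P1=I P2=I P3=S  mem[L1]=50
7. P0: store L0 := 31  bus=[BusRdX,Flush]  L0: P0=M P1=I P2=I P3=I  mem[L0]=31
8. P3: store L1 := 95  bus=[BusUpgr]  L1: P0=I P1=I P2=I P3=M  mem[L1]=50
9. P0: load  L4  bus=[BusRd]  L4: P0=E P1=I P2=I P3=I  mem[L4]=60
10. P2: load  L5  bus=[BusRd]  L5: P0=I P1=I P2=E P3=I  mem[L5]=70
11. P3: load  L2  bus=[BusRd]  L2: P0=I P1=I P2=I P3=E  mem[L2]=30
12. P3: load  L3  bus=[BusRd]  L3: P0=I P1=I P2=I P3=E  mem[L3]=90
13. P2: store L1 := 63  bus=[BusRdX,Flush]  L1: P0=I P1=I P2=M P3=I  mem[L1]=95
14. P0: store L1 := 21  bus=[BusRdX,Flush]  L1: P0=M P1=I P2=I P3=I  mem[L1]=63
15. P2: store L5 := 55  bus=[-]  L5: P0=I P1=I P2=M P3=I  mem[L5]=70
16. P2: load  L0  bus=[BusRd,Flush]  L0: P0=S P1=I P2=S P3=I  mem[L0]=31
17. P3: store L3 := 13  bus=[-]  L3: P0=I P1=I P2=I P3=M  mem[L3]=90
18. P1: load  L3  bus=[BusRd,Flush]  L3: P0=I P1=S P2=I P3=S  mem[L3]=13
19. P3: load  L1  bus=[BusRd,Flush]  L1: P0=S P1=I P2=I P3=S  mem[L1]=21
20. P2: store L1 := 85  bus=[BusRdX]  L1: P0=I P1=I P2=M P3=I  mem[L1]=21
21. P3: store L1 := 24  bus=[BusRdX,Flush]  L1: P0=I P1=I P2=I P3=M  mem[L1]=85
22. P1: store L5 := 86  bus=[BusRdX,Flush]  L5: P0=I P1=M P2=I P3=I  mem[L5]=55
23. P3: store L0 := 97  bus=[BusRdX]  L0: P0=I P1=I P2=I P3=M  mem[L0]=31
24. P2: store L0 := 52  bus=[BusRdX,Flush]  L0: P0=I P1=I P2=M P3=I  mem[L0]=97
25. P1: store L1 := 37  bus=[BusRdX,Flush]  L1: P0=I P1=M P2=I P3=I  mem[L1]=24
26. P2: store L1 := 82  bus=[BusRdX,Flush]  L1: P0=I P1=I P2=M P3=I  mem[L1]=37
27. P0: load  L4  bus=[-]  L4: P0=E P1=I P2=I P3=I  mem[L4]=60
28. P3: store L6 := 10  bus=[BusRdX]  L6: P0=I P1=I P2=I P3=M  mem[L6]=40
29. P3: store L3 := 65  bus=[BusUpgr]  L3: P0=I P1=I P2=I P3=M  mem[L3]=13
30. P3: load  L1  bus=[BusRd,Flush]  L1: P0=I P1=I P2=S P3=S  mem[L1]=82

state = I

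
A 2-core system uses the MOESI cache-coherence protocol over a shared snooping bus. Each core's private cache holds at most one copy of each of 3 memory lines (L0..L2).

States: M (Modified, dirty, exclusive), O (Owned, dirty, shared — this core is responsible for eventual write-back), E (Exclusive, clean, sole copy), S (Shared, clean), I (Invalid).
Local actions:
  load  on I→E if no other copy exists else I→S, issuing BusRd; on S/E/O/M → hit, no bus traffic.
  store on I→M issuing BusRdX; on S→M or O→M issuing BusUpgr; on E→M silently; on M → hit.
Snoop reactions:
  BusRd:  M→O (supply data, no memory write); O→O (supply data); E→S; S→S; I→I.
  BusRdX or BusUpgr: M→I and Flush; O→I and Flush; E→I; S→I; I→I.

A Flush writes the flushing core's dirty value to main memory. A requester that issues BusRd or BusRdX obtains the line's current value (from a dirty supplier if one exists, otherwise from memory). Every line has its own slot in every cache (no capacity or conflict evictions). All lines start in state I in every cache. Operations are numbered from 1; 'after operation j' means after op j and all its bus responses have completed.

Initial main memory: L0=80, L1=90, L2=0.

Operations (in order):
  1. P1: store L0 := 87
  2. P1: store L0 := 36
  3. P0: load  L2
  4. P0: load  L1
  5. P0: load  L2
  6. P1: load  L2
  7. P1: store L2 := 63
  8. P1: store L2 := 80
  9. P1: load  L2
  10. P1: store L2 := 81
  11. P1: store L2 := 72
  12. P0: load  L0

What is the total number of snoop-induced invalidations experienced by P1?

invalidations = 0

step 1: P1: store L0 := 87  ⟶  IM  (L0)  txn=BusRdX  M[L0]=80
step 2: P1: store L0 := 36  ⟶  IM  (L0)  txn=∅  M[L0]=80
step 3: P0: load  L2  ⟶  EI  (L2)  txn=BusRd  M[L2]=0
step 4: P0: load  L1  ⟶  EI  (L1)  txn=BusRd  M[L1]=90
step 5: P0: load  L2  ⟶  EI  (L2)  txn=∅  M[L2]=0
step 6: P1: load  L2  ⟶  SS  (L2)  txn=BusRd  M[L2]=0
step 7: P1: store L2 := 63  ⟶  IM  (L2)  txn=BusUpgr  M[L2]=0
step 8: P1: store L2 := 80  ⟶  IM  (L2)  txn=∅  M[L2]=0
step 9: P1: load  L2  ⟶  IM  (L2)  txn=∅  M[L2]=0
step 10: P1: store L2 := 81  ⟶  IM  (L2)  txn=∅  M[L2]=0
step 11: P1: store L2 := 72  ⟶  IM  (L2)  txn=∅  M[L2]=0
step 12: P0: load  L0  ⟶  SO  (L0)  txn=BusRd  M[L0]=80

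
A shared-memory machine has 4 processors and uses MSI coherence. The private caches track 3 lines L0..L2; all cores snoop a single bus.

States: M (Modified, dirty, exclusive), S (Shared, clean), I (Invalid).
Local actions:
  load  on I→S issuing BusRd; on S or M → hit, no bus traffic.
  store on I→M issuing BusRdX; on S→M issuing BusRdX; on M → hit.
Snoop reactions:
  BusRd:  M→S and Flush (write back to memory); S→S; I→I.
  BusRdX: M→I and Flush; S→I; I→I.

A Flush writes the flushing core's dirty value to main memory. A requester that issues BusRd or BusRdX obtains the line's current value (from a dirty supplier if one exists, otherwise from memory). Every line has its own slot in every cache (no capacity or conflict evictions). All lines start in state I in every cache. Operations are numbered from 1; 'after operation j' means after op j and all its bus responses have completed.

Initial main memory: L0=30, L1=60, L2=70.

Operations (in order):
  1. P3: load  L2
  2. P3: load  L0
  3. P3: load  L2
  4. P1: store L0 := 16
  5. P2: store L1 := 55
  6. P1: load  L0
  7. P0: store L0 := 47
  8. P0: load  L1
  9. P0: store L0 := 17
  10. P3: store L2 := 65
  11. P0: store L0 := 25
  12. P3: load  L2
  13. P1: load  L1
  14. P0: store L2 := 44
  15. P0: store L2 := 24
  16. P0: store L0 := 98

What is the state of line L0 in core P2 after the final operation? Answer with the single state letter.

  op1 P3: load  L2 → I/I/I/S on L2; bus BusRd; mem=70
  op2 P3: load  L0 → I/I/I/S on L0; bus BusRd; mem=30
  op3 P3: load  L2 → I/I/I/S on L2; bus (none); mem=70
  op4 P1: store L0 := 16 → I/M/I/I on L0; bus BusRdX; mem=30
  op5 P2: store L1 := 55 → I/I/M/I on L1; bus BusRdX; mem=60
  op6 P1: load  L0 → I/M/I/I on L0; bus (none); mem=30
  op7 P0: store L0 := 47 → M/I/I/I on L0; bus BusRdX Flush; mem=16
  op8 P0: load  L1 → S/I/S/I on L1; bus BusRd Flush; mem=55
  op9 P0: store L0 := 17 → M/I/I/I on L0; bus (none); mem=16
  op10 P3: store L2 := 65 → I/I/I/M on L2; bus BusRdX; mem=70
  op11 P0: store L0 := 25 → M/I/I/I on L0; bus (none); mem=16
  op12 P3: load  L2 → I/I/I/M on L2; bus (none); mem=70
  op13 P1: load  L1 → S/S/S/I on L1; bus BusRd; mem=55
  op14 P0: store L2 := 44 → M/I/I/I on L2; bus BusRdX Flush; mem=65
  op15 P0: store L2 := 24 → M/I/I/I on L2; bus (none); mem=65
  op16 P0: store L0 := 98 → M/I/I/I on L0; bus (none); mem=16

state = I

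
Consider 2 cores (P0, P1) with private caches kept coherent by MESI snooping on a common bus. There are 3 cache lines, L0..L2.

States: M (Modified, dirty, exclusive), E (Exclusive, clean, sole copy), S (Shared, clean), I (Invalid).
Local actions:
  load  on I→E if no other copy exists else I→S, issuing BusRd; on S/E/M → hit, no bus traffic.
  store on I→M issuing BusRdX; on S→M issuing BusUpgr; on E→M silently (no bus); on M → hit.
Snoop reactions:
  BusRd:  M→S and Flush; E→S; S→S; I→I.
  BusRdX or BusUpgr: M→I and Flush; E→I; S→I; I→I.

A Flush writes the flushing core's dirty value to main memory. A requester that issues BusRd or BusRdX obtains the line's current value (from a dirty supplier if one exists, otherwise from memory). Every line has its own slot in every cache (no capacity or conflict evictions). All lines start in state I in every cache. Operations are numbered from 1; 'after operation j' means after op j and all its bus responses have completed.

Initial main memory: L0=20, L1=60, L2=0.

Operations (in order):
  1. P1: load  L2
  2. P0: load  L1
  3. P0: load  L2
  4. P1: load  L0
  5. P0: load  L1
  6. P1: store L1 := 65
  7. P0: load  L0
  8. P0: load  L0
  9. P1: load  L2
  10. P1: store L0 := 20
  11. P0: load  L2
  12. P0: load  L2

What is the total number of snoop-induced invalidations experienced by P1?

1. P1: load  L2  bus=[BusRd]  L2: P0=I P1=E  mem[L2]=0
2. P0: load  L1  bus=[BusRd]  L1: P0=E P1=I  mem[L1]=60
3. P0: load  L2  bus=[BusRd]  L2: P0=S P1=S  mem[L2]=0
4. P1: load  L0  bus=[BusRd]  L0: P0=I P1=E  mem[L0]=20
5. P0: load  L1  bus=[-]  L1: P0=E P1=I  mem[L1]=60
6. P1: store L1 := 65  bus=[BusRdX]  L1: P0=I P1=M  mem[L1]=60
7. P0: load  L0  bus=[BusRd]  L0: P0=S P1=S  mem[L0]=20
8. P0: load  L0  bus=[-]  L0: P0=S P1=S  mem[L0]=20
9. P1: load  L2  bus=[-]  L2: P0=S P1=S  mem[L2]=0
10. P1: store L0 := 20  bus=[BusUpgr]  L0: P0=I P1=M  mem[L0]=20
11. P0: load  L2  bus=[-]  L2: P0=S P1=S  mem[L2]=0
12. P0: load  L2  bus=[-]  L2: P0=S P1=S  mem[L2]=0

invalidations = 0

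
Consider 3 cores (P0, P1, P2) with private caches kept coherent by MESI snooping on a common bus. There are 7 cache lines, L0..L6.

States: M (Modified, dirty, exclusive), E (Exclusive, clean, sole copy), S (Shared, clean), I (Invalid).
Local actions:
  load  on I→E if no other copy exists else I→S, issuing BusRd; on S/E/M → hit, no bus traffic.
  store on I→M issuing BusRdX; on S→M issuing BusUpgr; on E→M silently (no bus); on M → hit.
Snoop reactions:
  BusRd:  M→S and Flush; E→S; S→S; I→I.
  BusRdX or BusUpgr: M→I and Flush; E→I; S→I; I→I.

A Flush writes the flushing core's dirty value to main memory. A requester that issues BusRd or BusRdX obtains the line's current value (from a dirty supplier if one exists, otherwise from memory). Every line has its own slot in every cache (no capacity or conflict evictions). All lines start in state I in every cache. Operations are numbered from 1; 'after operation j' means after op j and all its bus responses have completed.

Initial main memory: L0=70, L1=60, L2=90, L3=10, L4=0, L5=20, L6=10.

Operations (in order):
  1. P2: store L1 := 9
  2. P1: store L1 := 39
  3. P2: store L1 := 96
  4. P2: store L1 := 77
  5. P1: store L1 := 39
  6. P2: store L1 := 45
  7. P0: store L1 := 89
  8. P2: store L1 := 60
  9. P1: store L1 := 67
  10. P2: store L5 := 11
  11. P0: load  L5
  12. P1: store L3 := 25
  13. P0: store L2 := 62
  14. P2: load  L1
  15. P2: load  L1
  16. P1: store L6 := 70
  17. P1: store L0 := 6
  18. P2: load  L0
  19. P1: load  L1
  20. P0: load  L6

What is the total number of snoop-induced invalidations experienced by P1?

invalidations = 2

[1] P2: store L1 := 9 | P0:I, P1:I, P2:M(9) | bus: BusRdX
[2] P1: store L1 := 39 | P0:I, P1:M(39), P2:I | bus: BusRdX,Flush
[3] P2: store L1 := 96 | P0:I, P1:I, P2:M(96) | bus: BusRdX,Flush
[4] P2: store L1 := 77 | P0:I, P1:I, P2:M(77) | bus: none
[5] P1: store L1 := 39 | P0:I, P1:M(39), P2:I | bus: BusRdX,Flush
[6] P2: store L1 := 45 | P0:I, P1:I, P2:M(45) | bus: BusRdX,Flush
[7] P0: store L1 := 89 | P0:M(89), P1:I, P2:I | bus: BusRdX,Flush
[8] P2: store L1 := 60 | P0:I, P1:I, P2:M(60) | bus: BusRdX,Flush
[9] P1: store L1 := 67 | P0:I, P1:M(67), P2:I | bus: BusRdX,Flush
[10] P2: store L5 := 11 | P0:I, P1:I, P2:M(11) | bus: BusRdX
[11] P0: load  L5 | P0:S(11), P1:I, P2:S(11) | bus: BusRd,Flush
[12] P1: store L3 := 25 | P0:I, P1:M(25), P2:I | bus: BusRdX
[13] P0: store L2 := 62 | P0:M(62), P1:I, P2:I | bus: BusRdX
[14] P2: load  L1 | P0:I, P1:S(67), P2:S(67) | bus: BusRd,Flush
[15] P2: load  L1 | P0:I, P1:S(67), P2:S(67) | bus: none
[16] P1: store L6 := 70 | P0:I, P1:M(70), P2:I | bus: BusRdX
[17] P1: store L0 := 6 | P0:I, P1:M(6), P2:I | bus: BusRdX
[18] P2: load  L0 | P0:I, P1:S(6), P2:S(6) | bus: BusRd,Flush
[19] P1: load  L1 | P0:I, P1:S(67), P2:S(67) | bus: none
[20] P0: load  L6 | P0:S(70), P1:S(70), P2:I | bus: BusRd,Flush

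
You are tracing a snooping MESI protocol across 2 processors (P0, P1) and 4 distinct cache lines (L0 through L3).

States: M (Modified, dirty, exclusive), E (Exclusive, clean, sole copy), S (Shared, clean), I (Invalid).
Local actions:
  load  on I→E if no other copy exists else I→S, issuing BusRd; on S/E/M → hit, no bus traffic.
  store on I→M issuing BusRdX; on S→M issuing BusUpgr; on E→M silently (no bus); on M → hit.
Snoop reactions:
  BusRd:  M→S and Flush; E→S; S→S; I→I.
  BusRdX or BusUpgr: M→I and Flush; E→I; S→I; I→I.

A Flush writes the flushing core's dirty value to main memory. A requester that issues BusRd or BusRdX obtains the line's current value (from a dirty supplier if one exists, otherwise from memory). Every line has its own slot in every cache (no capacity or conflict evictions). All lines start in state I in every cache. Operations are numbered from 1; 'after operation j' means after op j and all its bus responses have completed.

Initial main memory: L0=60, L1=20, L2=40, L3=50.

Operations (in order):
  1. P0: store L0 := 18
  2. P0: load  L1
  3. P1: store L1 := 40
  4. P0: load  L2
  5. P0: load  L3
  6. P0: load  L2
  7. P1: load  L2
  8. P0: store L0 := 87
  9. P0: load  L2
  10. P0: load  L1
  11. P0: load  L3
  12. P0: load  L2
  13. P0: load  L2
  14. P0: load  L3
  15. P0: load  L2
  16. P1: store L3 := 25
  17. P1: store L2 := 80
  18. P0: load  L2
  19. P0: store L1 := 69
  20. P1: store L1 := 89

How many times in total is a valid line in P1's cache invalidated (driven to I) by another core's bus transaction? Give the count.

1. P0: store L0 := 18  bus=[BusRdX]  L0: P0=M P1=I  mem[L0]=60
2. P0: load  L1  bus=[BusRd]  L1: P0=E P1=I  mem[L1]=20
3. P1: store L1 := 40  bus=[BusRdX]  L1: P0=I P1=M  mem[L1]=20
4. P0: load  L2  bus=[BusRd]  L2: P0=E P1=I  mem[L2]=40
5. P0: load  L3  bus=[BusRd]  L3: P0=E P1=I  mem[L3]=50
6. P0: load  L2  bus=[-]  L2: P0=E P1=I  mem[L2]=40
7. P1: load  L2  bus=[BusRd]  L2: P0=S P1=S  mem[L2]=40
8. P0: store L0 := 87  bus=[-]  L0: P0=M P1=I  mem[L0]=60
9. P0: load  L2  bus=[-]  L2: P0=S P1=S  mem[L2]=40
10. P0: load  L1  bus=[BusRd,Flush]  L1: P0=S P1=S  mem[L1]=40
11. P0: load  L3  bus=[-]  L3: P0=E P1=I  mem[L3]=50
12. P0: load  L2  bus=[-]  L2: P0=S P1=S  mem[L2]=40
13. P0: load  L2  bus=[-]  L2: P0=S P1=S  mem[L2]=40
14. P0: load  L3  bus=[-]  L3: P0=E P1=I  mem[L3]=50
15. P0: load  L2  bus=[-]  L2: P0=S P1=S  mem[L2]=40
16. P1: store L3 := 25  bus=[BusRdX]  L3: P0=I P1=M  mem[L3]=50
17. P1: store L2 := 80  bus=[BusUpgr]  L2: P0=I P1=M  mem[L2]=40
18. P0: load  L2  bus=[BusRd,Flush]  L2: P0=S P1=S  mem[L2]=80
19. P0: store L1 := 69  bus=[BusUpgr]  L1: P0=M P1=I  mem[L1]=40
20. P1: store L1 := 89  bus=[BusRdX,Flush]  L1: P0=I P1=M  mem[L1]=69

invalidations = 1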